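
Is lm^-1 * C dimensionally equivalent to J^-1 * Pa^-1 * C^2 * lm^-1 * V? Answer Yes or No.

Left side:
  lm = cd·sr = cd (luminous flux; sr is dimensionless).
  So lm⁻¹ = cd⁻¹.
  C = A·s = s·A (charge = current × time).
  Combining: lm⁻¹·C = cd⁻¹ · (s·A) = s·A·cd⁻¹.
Right side:
  J = kg·m²·s⁻².
  So J⁻¹ = kg⁻¹·m⁻²·s².
  Pa = kg·m⁻¹·s⁻².
  So Pa⁻¹ = kg⁻¹·m·s².
  C = s·A.
  So C² = s²·A².
  lm = cd.
  So lm⁻¹ = cd⁻¹.
  V = kg·m²·s⁻³·A⁻¹.
  Combining: J⁻¹·Pa⁻¹·C²·lm⁻¹·V = (kg⁻¹·m⁻²·s²) · (kg⁻¹·m·s²) · (s²·A²) · cd⁻¹ · (kg·m²·s⁻³·A⁻¹) = kg⁻¹·m·s³·A·cd⁻¹.
Left is s·A·cd⁻¹; right is kg⁻¹·m·s³·A·cd⁻¹ — different.

No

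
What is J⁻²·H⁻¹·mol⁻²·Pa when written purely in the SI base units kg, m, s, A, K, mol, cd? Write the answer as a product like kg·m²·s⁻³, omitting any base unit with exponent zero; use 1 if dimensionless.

J = N·m (work = force × distance),
    = kg·m²·s⁻².
So J⁻² = kg⁻²·m⁻⁴·s⁴.
H = Wb/A (inductance = flux per current),
    = kg·m²·s⁻²·A⁻².
So H⁻¹ = kg⁻¹·m⁻²·s²·A².
Pa = N/m² (pressure = force per area),
    = kg·m⁻¹·s⁻².
Combining: J⁻²·H⁻¹·mol⁻²·Pa = (kg⁻²·m⁻⁴·s⁴) · (kg⁻¹·m⁻²·s²·A²) · mol⁻² · (kg·m⁻¹·s⁻²) = kg⁻²·m⁻⁷·s⁴·A²·mol⁻².

kg⁻²·m⁻⁷·s⁴·A²·mol⁻²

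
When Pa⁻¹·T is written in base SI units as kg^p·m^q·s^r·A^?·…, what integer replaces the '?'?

-1

Pa = N/m² (pressure = force per area),
    = kg·m⁻¹·s⁻².
So Pa⁻¹ = kg⁻¹·m·s².
T = Wb/m² (flux density = flux per area),
    = kg·s⁻²·A⁻¹.
Combining: Pa⁻¹·T = (kg⁻¹·m·s²) · (kg·s⁻²·A⁻¹) = m·A⁻¹.
The exponent of A is -1.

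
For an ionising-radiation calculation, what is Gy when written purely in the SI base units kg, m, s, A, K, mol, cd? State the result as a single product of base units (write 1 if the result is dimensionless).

m²·s⁻²

Gy = J/kg (absorbed dose = energy per mass),
    = m²·s⁻².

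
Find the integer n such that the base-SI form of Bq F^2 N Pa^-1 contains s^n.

7

Bq = s⁻¹.
F = kg⁻¹·m⁻²·s⁴·A².
So F² = kg⁻²·m⁻⁴·s⁸·A⁴.
N = kg·m·s⁻².
Pa = kg·m⁻¹·s⁻².
So Pa⁻¹ = kg⁻¹·m·s².
Combining: Bq·F²·N·Pa⁻¹ = s⁻¹ · (kg⁻²·m⁻⁴·s⁸·A⁴) · (kg·m·s⁻²) · (kg⁻¹·m·s²) = kg⁻²·m⁻²·s⁷·A⁴.
The exponent of s is 7.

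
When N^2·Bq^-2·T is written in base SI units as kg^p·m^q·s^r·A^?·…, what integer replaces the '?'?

-1

N = kg·m/s² = kg·m·s⁻² (force = mass × acceleration).
So N² = kg²·m²·s⁻⁴.
Bq = 1/s = s⁻¹ (activity is decays per second).
So Bq⁻² = s².
T = Wb/m² (flux density = flux per area),
    = kg·s⁻²·A⁻¹.
Combining: N²·Bq⁻²·T = (kg²·m²·s⁻⁴) · s² · (kg·s⁻²·A⁻¹) = kg³·m²·s⁻⁴·A⁻¹.
The exponent of A is -1.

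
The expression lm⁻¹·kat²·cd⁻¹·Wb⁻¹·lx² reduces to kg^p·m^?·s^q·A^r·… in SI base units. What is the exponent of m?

lm = cd·sr = cd (luminous flux; sr is dimensionless).
So lm⁻¹ = cd⁻¹.
kat = mol/s = s⁻¹·mol (catalytic activity).
So kat² = s⁻²·mol².
Wb = V·s (flux: a volt is a weber per second),
    = kg·m²·s⁻²·A⁻¹.
So Wb⁻¹ = kg⁻¹·m⁻²·s²·A.
lx = lm/m² (illuminance = luminous flux per area),
    = m⁻²·cd.
So lx² = m⁻⁴·cd².
Combining: lm⁻¹·kat²·cd⁻¹·Wb⁻¹·lx² = cd⁻¹ · (s⁻²·mol²) · cd⁻¹ · (kg⁻¹·m⁻²·s²·A) · (m⁻⁴·cd²) = kg⁻¹·m⁻⁶·A·mol².
The exponent of m is -6.

-6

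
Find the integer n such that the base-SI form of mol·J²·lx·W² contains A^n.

0

J = N·m (work = force × distance),
    = kg·m²·s⁻².
So J² = kg²·m⁴·s⁻⁴.
lx = lm/m² (illuminance = luminous flux per area),
    = m⁻²·cd.
W = J/s (power = energy per time),
    = kg·m²·s⁻³.
So W² = kg²·m⁴·s⁻⁶.
Combining: mol·J²·lx·W² = mol · (kg²·m⁴·s⁻⁴) · (m⁻²·cd) · (kg²·m⁴·s⁻⁶) = kg⁴·m⁶·s⁻¹⁰·mol·cd.
The exponent of A is 0.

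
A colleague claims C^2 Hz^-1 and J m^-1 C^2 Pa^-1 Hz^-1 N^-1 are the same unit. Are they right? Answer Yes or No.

Left side:
  C = s·A.
  So C² = s²·A².
  Hz = s⁻¹.
  So Hz⁻¹ = s.
  Combining: C²·Hz⁻¹ = (s²·A²) · s = s³·A².
Right side:
  J = N·m (work = force × distance),
      = kg·m²·s⁻².
  C = A·s = s·A (charge = current × time).
  So C² = s²·A².
  Pa = N/m² (pressure = force per area),
      = kg·m⁻¹·s⁻².
  So Pa⁻¹ = kg⁻¹·m·s².
  Hz = 1/s = s⁻¹ (frequency is cycles per second).
  So Hz⁻¹ = s.
  N = kg·m/s² = kg·m·s⁻² (force = mass × acceleration).
  So N⁻¹ = kg⁻¹·m⁻¹·s².
  Combining: J·m⁻¹·C²·Pa⁻¹·Hz⁻¹·N⁻¹ = (kg·m²·s⁻²) · m⁻¹ · (s²·A²) · (kg⁻¹·m·s²) · s · (kg⁻¹·m⁻¹·s²) = kg⁻¹·m·s⁵·A².
Left is s³·A²; right is kg⁻¹·m·s⁵·A² — different.

No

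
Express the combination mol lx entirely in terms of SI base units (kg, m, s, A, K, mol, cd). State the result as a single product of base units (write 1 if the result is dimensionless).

lx = lm/m² (illuminance = luminous flux per area),
    = m⁻²·cd.
Combining: mol·lx = mol · (m⁻²·cd) = m⁻²·mol·cd.

m⁻²·mol·cd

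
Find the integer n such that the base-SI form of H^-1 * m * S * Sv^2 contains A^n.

4

H = kg·m²·s⁻²·A⁻².
So H⁻¹ = kg⁻¹·m⁻²·s²·A².
S = kg⁻¹·m⁻²·s³·A².
Sv = m²·s⁻².
So Sv² = m⁴·s⁻⁴.
Combining: H⁻¹·m·S·Sv² = (kg⁻¹·m⁻²·s²·A²) · m · (kg⁻¹·m⁻²·s³·A²) · (m⁴·s⁻⁴) = kg⁻²·m·s·A⁴.
The exponent of A is 4.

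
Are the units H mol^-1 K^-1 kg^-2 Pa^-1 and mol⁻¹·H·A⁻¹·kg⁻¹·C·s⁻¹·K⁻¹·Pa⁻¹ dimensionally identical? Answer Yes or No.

No

Left side:
  H = kg·m²·s⁻²·A⁻².
  Pa = kg·m⁻¹·s⁻².
  So Pa⁻¹ = kg⁻¹·m·s².
  Combining: H·mol⁻¹·K⁻¹·kg⁻²·Pa⁻¹ = (kg·m²·s⁻²·A⁻²) · mol⁻¹ · K⁻¹ · kg⁻² · (kg⁻¹·m·s²) = kg⁻²·m³·A⁻²·K⁻¹·mol⁻¹.
Right side:
  H = Wb/A (inductance = flux per current),
      = kg·m²·s⁻²·A⁻².
  C = A·s = s·A (charge = current × time).
  Pa = N/m² (pressure = force per area),
      = kg·m⁻¹·s⁻².
  So Pa⁻¹ = kg⁻¹·m·s².
  Combining: mol⁻¹·H·A⁻¹·kg⁻¹·C·s⁻¹·K⁻¹·Pa⁻¹ = mol⁻¹ · (kg·m²·s⁻²·A⁻²) · A⁻¹ · kg⁻¹ · (s·A) · s⁻¹ · K⁻¹ · (kg⁻¹·m·s²) = kg⁻¹·m³·A⁻²·K⁻¹·mol⁻¹.
Left is kg⁻²·m³·A⁻²·K⁻¹·mol⁻¹; right is kg⁻¹·m³·A⁻²·K⁻¹·mol⁻¹ — different.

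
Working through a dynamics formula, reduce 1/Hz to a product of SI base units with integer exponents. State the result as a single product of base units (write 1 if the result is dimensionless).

Hz = s⁻¹.
So Hz⁻¹ = s.

s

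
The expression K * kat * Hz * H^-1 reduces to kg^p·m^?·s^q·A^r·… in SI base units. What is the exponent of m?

kat = mol/s = s⁻¹·mol (catalytic activity).
Hz = 1/s = s⁻¹ (frequency is cycles per second).
H = Wb/A (inductance = flux per current),
    = kg·m²·s⁻²·A⁻².
So H⁻¹ = kg⁻¹·m⁻²·s²·A².
Combining: K·kat·Hz·H⁻¹ = K · (s⁻¹·mol) · s⁻¹ · (kg⁻¹·m⁻²·s²·A²) = kg⁻¹·m⁻²·A²·K·mol.
The exponent of m is -2.

-2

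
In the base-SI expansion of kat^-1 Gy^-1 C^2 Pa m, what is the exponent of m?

-2

kat = mol/s = s⁻¹·mol (catalytic activity).
So kat⁻¹ = s·mol⁻¹.
Gy = J/kg (absorbed dose = energy per mass),
    = m²·s⁻².
So Gy⁻¹ = m⁻²·s².
C = A·s = s·A (charge = current × time).
So C² = s²·A².
Pa = N/m² (pressure = force per area),
    = kg·m⁻¹·s⁻².
Combining: kat⁻¹·Gy⁻¹·C²·Pa·m = (s·mol⁻¹) · (m⁻²·s²) · (s²·A²) · (kg·m⁻¹·s⁻²) · m = kg·m⁻²·s³·A²·mol⁻¹.
The exponent of m is -2.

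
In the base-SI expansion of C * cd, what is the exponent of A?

C = A·s = s·A (charge = current × time).
Combining: C·cd = (s·A) · cd = s·A·cd.
The exponent of A is 1.

1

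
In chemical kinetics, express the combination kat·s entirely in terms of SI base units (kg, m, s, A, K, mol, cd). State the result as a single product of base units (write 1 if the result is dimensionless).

mol

kat = mol/s = s⁻¹·mol (catalytic activity).
Combining: kat·s = (s⁻¹·mol) · s = mol.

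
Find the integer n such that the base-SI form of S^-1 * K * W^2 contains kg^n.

3

S = 1/Ω (conductance is reciprocal resistance),
    = kg⁻¹·m⁻²·s³·A².
So S⁻¹ = kg·m²·s⁻³·A⁻².
W = J/s (power = energy per time),
    = kg·m²·s⁻³.
So W² = kg²·m⁴·s⁻⁶.
Combining: S⁻¹·K·W² = (kg·m²·s⁻³·A⁻²) · K · (kg²·m⁴·s⁻⁶) = kg³·m⁶·s⁻⁹·A⁻²·K.
The exponent of kg is 3.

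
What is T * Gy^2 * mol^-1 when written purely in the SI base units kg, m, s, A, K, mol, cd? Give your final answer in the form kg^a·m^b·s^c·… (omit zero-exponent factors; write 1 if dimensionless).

T = kg·s⁻²·A⁻¹.
Gy = m²·s⁻².
So Gy² = m⁴·s⁻⁴.
Combining: T·Gy²·mol⁻¹ = (kg·s⁻²·A⁻¹) · (m⁴·s⁻⁴) · mol⁻¹ = kg·m⁴·s⁻⁶·A⁻¹·mol⁻¹.

kg·m⁴·s⁻⁶·A⁻¹·mol⁻¹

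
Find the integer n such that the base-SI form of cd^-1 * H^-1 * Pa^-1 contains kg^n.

H = Wb/A (inductance = flux per current),
    = kg·m²·s⁻²·A⁻².
So H⁻¹ = kg⁻¹·m⁻²·s²·A².
Pa = N/m² (pressure = force per area),
    = kg·m⁻¹·s⁻².
So Pa⁻¹ = kg⁻¹·m·s².
Combining: cd⁻¹·H⁻¹·Pa⁻¹ = cd⁻¹ · (kg⁻¹·m⁻²·s²·A²) · (kg⁻¹·m·s²) = kg⁻²·m⁻¹·s⁴·A²·cd⁻¹.
The exponent of kg is -2.

-2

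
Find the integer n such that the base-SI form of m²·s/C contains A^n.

C = A·s = s·A (charge = current × time).
So C⁻¹ = s⁻¹·A⁻¹.
Combining: m²·C⁻¹·s = m² · (s⁻¹·A⁻¹) · s = m²·A⁻¹.
The exponent of A is -1.

-1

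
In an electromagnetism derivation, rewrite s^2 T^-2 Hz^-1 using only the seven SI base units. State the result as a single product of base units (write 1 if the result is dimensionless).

T = Wb/m² (flux density = flux per area),
    = kg·s⁻²·A⁻¹.
So T⁻² = kg⁻²·s⁴·A².
Hz = 1/s = s⁻¹ (frequency is cycles per second).
So Hz⁻¹ = s.
Combining: s²·T⁻²·Hz⁻¹ = s² · (kg⁻²·s⁴·A²) · s = kg⁻²·s⁷·A².

kg⁻²·s⁷·A²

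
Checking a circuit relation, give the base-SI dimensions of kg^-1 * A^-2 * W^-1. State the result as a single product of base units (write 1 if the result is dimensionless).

W = kg·m²·s⁻³.
So W⁻¹ = kg⁻¹·m⁻²·s³.
Combining: kg⁻¹·A⁻²·W⁻¹ = kg⁻¹ · A⁻² · (kg⁻¹·m⁻²·s³) = kg⁻²·m⁻²·s³·A⁻².

kg⁻²·m⁻²·s³·A⁻²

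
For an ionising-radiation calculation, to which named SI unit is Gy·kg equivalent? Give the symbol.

J

Gy = m²·s⁻².
Combining: Gy·kg = (m²·s⁻²) · kg = kg·m²·s⁻².
kg·m²·s⁻² is the base-SI form of the joule.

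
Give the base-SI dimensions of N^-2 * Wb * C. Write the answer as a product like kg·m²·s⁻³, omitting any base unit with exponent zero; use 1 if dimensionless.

kg⁻¹·s³

N = kg·m/s² = kg·m·s⁻² (force = mass × acceleration).
So N⁻² = kg⁻²·m⁻²·s⁴.
Wb = V·s (flux: a volt is a weber per second),
    = kg·m²·s⁻²·A⁻¹.
C = A·s = s·A (charge = current × time).
Combining: N⁻²·Wb·C = (kg⁻²·m⁻²·s⁴) · (kg·m²·s⁻²·A⁻¹) · (s·A) = kg⁻¹·s³.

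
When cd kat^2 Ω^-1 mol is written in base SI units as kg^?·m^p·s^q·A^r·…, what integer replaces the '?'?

kat = s⁻¹·mol.
So kat² = s⁻²·mol².
Ω = kg·m²·s⁻³·A⁻².
So Ω⁻¹ = kg⁻¹·m⁻²·s³·A².
Combining: cd·kat²·Ω⁻¹·mol = cd · (s⁻²·mol²) · (kg⁻¹·m⁻²·s³·A²) · mol = kg⁻¹·m⁻²·s·A²·mol³·cd.
The exponent of kg is -1.

-1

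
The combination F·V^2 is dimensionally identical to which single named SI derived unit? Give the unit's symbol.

J

F = C/V (capacitance = charge per voltage),
    = A·s/(kg·m²·s⁻³·A⁻¹) (substituting C and V),
    = kg⁻¹·m⁻²·s⁴·A².
V = W/A (potential = power per current),
    = kg·m²·s⁻³·A⁻¹.
So V² = kg²·m⁴·s⁻⁶·A⁻².
Combining: F·V² = (kg⁻¹·m⁻²·s⁴·A²) · (kg²·m⁴·s⁻⁶·A⁻²) = kg·m²·s⁻².
kg·m²·s⁻² is the base-SI form of the joule.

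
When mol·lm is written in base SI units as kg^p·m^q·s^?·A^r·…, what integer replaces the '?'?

lm = cd·sr = cd (luminous flux; sr is dimensionless).
Combining: mol·lm = mol · cd = mol·cd.
The exponent of s is 0.

0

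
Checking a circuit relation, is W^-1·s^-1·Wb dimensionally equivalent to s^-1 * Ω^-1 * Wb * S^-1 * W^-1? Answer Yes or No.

Left side:
  W = J/s (power = energy per time),
      = kg·m²·s⁻³.
  So W⁻¹ = kg⁻¹·m⁻²·s³.
  Wb = V·s (flux: a volt is a weber per second),
      = kg·m²·s⁻²·A⁻¹.
  Combining: W⁻¹·s⁻¹·Wb = (kg⁻¹·m⁻²·s³) · s⁻¹ · (kg·m²·s⁻²·A⁻¹) = A⁻¹.
Right side:
  Ω = kg·m²·s⁻³·A⁻².
  So Ω⁻¹ = kg⁻¹·m⁻²·s³·A².
  Wb = kg·m²·s⁻²·A⁻¹.
  S = kg⁻¹·m⁻²·s³·A².
  So S⁻¹ = kg·m²·s⁻³·A⁻².
  W = kg·m²·s⁻³.
  So W⁻¹ = kg⁻¹·m⁻²·s³.
  Combining: s⁻¹·Ω⁻¹·Wb·S⁻¹·W⁻¹ = s⁻¹ · (kg⁻¹·m⁻²·s³·A²) · (kg·m²·s⁻²·A⁻¹) · (kg·m²·s⁻³·A⁻²) · (kg⁻¹·m⁻²·s³) = A⁻¹.
Both reduce to A⁻¹.

Yes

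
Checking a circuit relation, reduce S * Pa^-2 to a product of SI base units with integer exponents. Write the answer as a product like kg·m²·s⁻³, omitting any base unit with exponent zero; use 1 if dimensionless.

kg⁻³·s⁷·A²

S = kg⁻¹·m⁻²·s³·A².
Pa = kg·m⁻¹·s⁻².
So Pa⁻² = kg⁻²·m²·s⁴.
Combining: S·Pa⁻² = (kg⁻¹·m⁻²·s³·A²) · (kg⁻²·m²·s⁴) = kg⁻³·s⁷·A².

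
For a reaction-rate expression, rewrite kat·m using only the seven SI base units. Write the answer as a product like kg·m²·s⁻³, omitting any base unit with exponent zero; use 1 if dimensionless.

m·s⁻¹·mol

kat = s⁻¹·mol.
Combining: kat·m = (s⁻¹·mol) · m = m·s⁻¹·mol.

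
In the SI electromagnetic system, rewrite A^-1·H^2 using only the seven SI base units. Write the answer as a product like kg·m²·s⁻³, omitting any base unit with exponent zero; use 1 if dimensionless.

H = Wb/A (inductance = flux per current),
    = kg·m²·s⁻²·A⁻².
So H² = kg²·m⁴·s⁻⁴·A⁻⁴.
Combining: A⁻¹·H² = A⁻¹ · (kg²·m⁴·s⁻⁴·A⁻⁴) = kg²·m⁴·s⁻⁴·A⁻⁵.

kg²·m⁴·s⁻⁴·A⁻⁵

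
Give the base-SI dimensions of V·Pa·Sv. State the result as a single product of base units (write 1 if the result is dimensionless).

V = kg·m²·s⁻³·A⁻¹.
Pa = kg·m⁻¹·s⁻².
Sv = m²·s⁻².
Combining: V·Pa·Sv = (kg·m²·s⁻³·A⁻¹) · (kg·m⁻¹·s⁻²) · (m²·s⁻²) = kg²·m³·s⁻⁷·A⁻¹.

kg²·m³·s⁻⁷·A⁻¹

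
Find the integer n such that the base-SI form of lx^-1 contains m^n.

lx = lm/m² (illuminance = luminous flux per area),
    = m⁻²·cd.
So lx⁻¹ = m²·cd⁻¹.
The exponent of m is 2.

2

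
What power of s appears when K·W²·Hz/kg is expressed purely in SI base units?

-7

W = J/s (power = energy per time),
    = kg·m²·s⁻³.
So W² = kg²·m⁴·s⁻⁶.
Hz = 1/s = s⁻¹ (frequency is cycles per second).
Combining: K·kg⁻¹·W²·Hz = K · kg⁻¹ · (kg²·m⁴·s⁻⁶) · s⁻¹ = kg·m⁴·s⁻⁷·K.
The exponent of s is -7.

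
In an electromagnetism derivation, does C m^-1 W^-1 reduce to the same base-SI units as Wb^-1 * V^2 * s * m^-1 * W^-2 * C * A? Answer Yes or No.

Left side:
  C = A·s = s·A (charge = current × time).
  W = J/s (power = energy per time),
      = kg·m²·s⁻³.
  So W⁻¹ = kg⁻¹·m⁻²·s³.
  Combining: C·m⁻¹·W⁻¹ = (s·A) · m⁻¹ · (kg⁻¹·m⁻²·s³) = kg⁻¹·m⁻³·s⁴·A.
Right side:
  Wb = V·s (flux: a volt is a weber per second),
      = kg·m²·s⁻²·A⁻¹.
  So Wb⁻¹ = kg⁻¹·m⁻²·s²·A.
  V = W/A (potential = power per current),
      = kg·m²·s⁻³·A⁻¹.
  So V² = kg²·m⁴·s⁻⁶·A⁻².
  W = J/s (power = energy per time),
      = kg·m²·s⁻³.
  So W⁻² = kg⁻²·m⁻⁴·s⁶.
  C = A·s = s·A (charge = current × time).
  Combining: Wb⁻¹·V²·s·m⁻¹·W⁻²·C·A = (kg⁻¹·m⁻²·s²·A) · (kg²·m⁴·s⁻⁶·A⁻²) · s · m⁻¹ · (kg⁻²·m⁻⁴·s⁶) · (s·A) · A = kg⁻¹·m⁻³·s⁴·A.
Both reduce to kg⁻¹·m⁻³·s⁴·A.

Yes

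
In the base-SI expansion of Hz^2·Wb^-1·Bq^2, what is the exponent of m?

Hz = 1/s = s⁻¹ (frequency is cycles per second).
So Hz² = s⁻².
Wb = V·s (flux: a volt is a weber per second),
    = kg·m²·s⁻²·A⁻¹.
So Wb⁻¹ = kg⁻¹·m⁻²·s²·A.
Bq = 1/s = s⁻¹ (activity is decays per second).
So Bq² = s⁻².
Combining: Hz²·Wb⁻¹·Bq² = s⁻² · (kg⁻¹·m⁻²·s²·A) · s⁻² = kg⁻¹·m⁻²·s⁻²·A.
The exponent of m is -2.

-2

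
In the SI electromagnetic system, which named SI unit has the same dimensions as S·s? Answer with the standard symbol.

F

S = kg⁻¹·m⁻²·s³·A².
Combining: S·s = (kg⁻¹·m⁻²·s³·A²) · s = kg⁻¹·m⁻²·s⁴·A².
kg⁻¹·m⁻²·s⁴·A² is the base-SI form of the farad.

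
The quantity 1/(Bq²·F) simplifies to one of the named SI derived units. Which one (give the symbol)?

H

Bq = 1/s = s⁻¹ (activity is decays per second).
So Bq⁻² = s².
F = C/V (capacitance = charge per voltage),
    = A·s/(kg·m²·s⁻³·A⁻¹) (substituting C and V),
    = kg⁻¹·m⁻²·s⁴·A².
So F⁻¹ = kg·m²·s⁻⁴·A⁻².
Combining: Bq⁻²·F⁻¹ = s² · (kg·m²·s⁻⁴·A⁻²) = kg·m²·s⁻²·A⁻².
kg·m²·s⁻²·A⁻² is the base-SI form of the henry.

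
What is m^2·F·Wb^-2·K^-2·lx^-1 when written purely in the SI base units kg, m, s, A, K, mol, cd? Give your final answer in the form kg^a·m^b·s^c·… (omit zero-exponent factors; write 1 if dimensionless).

F = C/V (capacitance = charge per voltage),
    = A·s/(kg·m²·s⁻³·A⁻¹) (substituting C and V),
    = kg⁻¹·m⁻²·s⁴·A².
Wb = V·s (flux: a volt is a weber per second),
    = kg·m²·s⁻²·A⁻¹.
So Wb⁻² = kg⁻²·m⁻⁴·s⁴·A².
lx = lm/m² (illuminance = luminous flux per area),
    = m⁻²·cd.
So lx⁻¹ = m²·cd⁻¹.
Combining: m²·F·Wb⁻²·K⁻²·lx⁻¹ = m² · (kg⁻¹·m⁻²·s⁴·A²) · (kg⁻²·m⁻⁴·s⁴·A²) · K⁻² · (m²·cd⁻¹) = kg⁻³·m⁻²·s⁸·A⁴·K⁻²·cd⁻¹.

kg⁻³·m⁻²·s⁸·A⁴·K⁻²·cd⁻¹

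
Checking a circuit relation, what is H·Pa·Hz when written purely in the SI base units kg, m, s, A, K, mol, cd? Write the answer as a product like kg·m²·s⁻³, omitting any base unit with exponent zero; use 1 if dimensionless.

H = kg·m²·s⁻²·A⁻².
Pa = kg·m⁻¹·s⁻².
Hz = s⁻¹.
Combining: H·Pa·Hz = (kg·m²·s⁻²·A⁻²) · (kg·m⁻¹·s⁻²) · s⁻¹ = kg²·m·s⁻⁵·A⁻².

kg²·m·s⁻⁵·A⁻²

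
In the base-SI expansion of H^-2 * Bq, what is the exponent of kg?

-2

H = Wb/A (inductance = flux per current),
    = kg·m²·s⁻²·A⁻².
So H⁻² = kg⁻²·m⁻⁴·s⁴·A⁴.
Bq = 1/s = s⁻¹ (activity is decays per second).
Combining: H⁻²·Bq = (kg⁻²·m⁻⁴·s⁴·A⁴) · s⁻¹ = kg⁻²·m⁻⁴·s³·A⁴.
The exponent of kg is -2.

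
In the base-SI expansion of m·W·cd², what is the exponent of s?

W = kg·m²·s⁻³.
Combining: m·W·cd² = m · (kg·m²·s⁻³) · cd² = kg·m³·s⁻³·cd².
The exponent of s is -3.

-3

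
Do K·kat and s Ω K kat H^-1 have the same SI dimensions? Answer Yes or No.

Yes

Left side:
  kat = mol/s = s⁻¹·mol (catalytic activity).
  Combining: K·kat = K · (s⁻¹·mol) = s⁻¹·K·mol.
Right side:
  Ω = V/A (resistance = voltage per current),
      = kg·m²·s⁻³·A⁻².
  kat = mol/s = s⁻¹·mol (catalytic activity).
  H = Wb/A (inductance = flux per current),
      = kg·m²·s⁻²·A⁻².
  So H⁻¹ = kg⁻¹·m⁻²·s²·A².
  Combining: s·Ω·K·kat·H⁻¹ = s · (kg·m²·s⁻³·A⁻²) · K · (s⁻¹·mol) · (kg⁻¹·m⁻²·s²·A²) = s⁻¹·K·mol.
Both reduce to s⁻¹·K·mol.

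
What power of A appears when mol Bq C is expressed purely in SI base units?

1

Bq = s⁻¹.
C = s·A.
Combining: mol·Bq·C = mol · s⁻¹ · (s·A) = A·mol.
The exponent of A is 1.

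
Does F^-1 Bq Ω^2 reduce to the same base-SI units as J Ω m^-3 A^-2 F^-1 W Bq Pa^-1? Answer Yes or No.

Yes

Left side:
  F = C/V (capacitance = charge per voltage),
      = A·s/(kg·m²·s⁻³·A⁻¹) (substituting C and V),
      = kg⁻¹·m⁻²·s⁴·A².
  So F⁻¹ = kg·m²·s⁻⁴·A⁻².
  Bq = 1/s = s⁻¹ (activity is decays per second).
  Ω = V/A (resistance = voltage per current),
      = kg·m²·s⁻³·A⁻².
  So Ω² = kg²·m⁴·s⁻⁶·A⁻⁴.
  Combining: F⁻¹·Bq·Ω² = (kg·m²·s⁻⁴·A⁻²) · s⁻¹ · (kg²·m⁴·s⁻⁶·A⁻⁴) = kg³·m⁶·s⁻¹¹·A⁻⁶.
Right side:
  J = kg·m²·s⁻².
  Ω = kg·m²·s⁻³·A⁻².
  F = kg⁻¹·m⁻²·s⁴·A².
  So F⁻¹ = kg·m²·s⁻⁴·A⁻².
  W = kg·m²·s⁻³.
  Bq = s⁻¹.
  Pa = kg·m⁻¹·s⁻².
  So Pa⁻¹ = kg⁻¹·m·s².
  Combining: J·Ω·m⁻³·A⁻²·F⁻¹·W·Bq·Pa⁻¹ = (kg·m²·s⁻²) · (kg·m²·s⁻³·A⁻²) · m⁻³ · A⁻² · (kg·m²·s⁻⁴·A⁻²) · (kg·m²·s⁻³) · s⁻¹ · (kg⁻¹·m·s²) = kg³·m⁶·s⁻¹¹·A⁻⁶.
Both reduce to kg³·m⁶·s⁻¹¹·A⁻⁶.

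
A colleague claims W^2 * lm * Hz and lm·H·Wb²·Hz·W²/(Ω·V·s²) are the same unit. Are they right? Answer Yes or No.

Left side:
  W = J/s (power = energy per time),
      = kg·m²·s⁻³.
  So W² = kg²·m⁴·s⁻⁶.
  lm = cd·sr = cd (luminous flux; sr is dimensionless).
  Hz = 1/s = s⁻¹ (frequency is cycles per second).
  Combining: W²·lm·Hz = (kg²·m⁴·s⁻⁶) · cd · s⁻¹ = kg²·m⁴·s⁻⁷·cd.
Right side:
  Ω = V/A (resistance = voltage per current),
      = kg·m²·s⁻³·A⁻².
  So Ω⁻¹ = kg⁻¹·m⁻²·s³·A².
  V = W/A (potential = power per current),
      = kg·m²·s⁻³·A⁻¹.
  So V⁻¹ = kg⁻¹·m⁻²·s³·A.
  lm = cd·sr = cd (luminous flux; sr is dimensionless).
  H = Wb/A (inductance = flux per current),
      = kg·m²·s⁻²·A⁻².
  Wb = V·s (flux: a volt is a weber per second),
      = kg·m²·s⁻²·A⁻¹.
  So Wb² = kg²·m⁴·s⁻⁴·A⁻².
  Hz = 1/s = s⁻¹ (frequency is cycles per second).
  W = J/s (power = energy per time),
      = kg·m²·s⁻³.
  So W² = kg²·m⁴·s⁻⁶.
  Combining: Ω⁻¹·V⁻¹·s⁻²·lm·H·Wb²·Hz·W² = (kg⁻¹·m⁻²·s³·A²) · (kg⁻¹·m⁻²·s³·A) · s⁻² · cd · (kg·m²·s⁻²·A⁻²) · (kg²·m⁴·s⁻⁴·A⁻²) · s⁻¹ · (kg²·m⁴·s⁻⁶) = kg³·m⁶·s⁻⁹·A⁻¹·cd.
Left is kg²·m⁴·s⁻⁷·cd; right is kg³·m⁶·s⁻⁹·A⁻¹·cd — different.

No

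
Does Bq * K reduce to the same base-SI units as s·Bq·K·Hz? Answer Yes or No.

Yes

Left side:
  Bq = 1/s = s⁻¹ (activity is decays per second).
  Combining: Bq·K = s⁻¹ · K = s⁻¹·K.
Right side:
  Bq = 1/s = s⁻¹ (activity is decays per second).
  Hz = 1/s = s⁻¹ (frequency is cycles per second).
  Combining: s·Bq·K·Hz = s · s⁻¹ · K · s⁻¹ = s⁻¹·K.
Both reduce to s⁻¹·K.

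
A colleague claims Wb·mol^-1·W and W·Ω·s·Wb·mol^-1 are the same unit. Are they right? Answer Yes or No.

Left side:
  Wb = V·s (flux: a volt is a weber per second),
      = kg·m²·s⁻²·A⁻¹.
  W = J/s (power = energy per time),
      = kg·m²·s⁻³.
  Combining: Wb·mol⁻¹·W = (kg·m²·s⁻²·A⁻¹) · mol⁻¹ · (kg·m²·s⁻³) = kg²·m⁴·s⁻⁵·A⁻¹·mol⁻¹.
Right side:
  W = kg·m²·s⁻³.
  Ω = kg·m²·s⁻³·A⁻².
  Wb = kg·m²·s⁻²·A⁻¹.
  Combining: W·Ω·s·Wb·mol⁻¹ = (kg·m²·s⁻³) · (kg·m²·s⁻³·A⁻²) · s · (kg·m²·s⁻²·A⁻¹) · mol⁻¹ = kg³·m⁶·s⁻⁷·A⁻³·mol⁻¹.
Left is kg²·m⁴·s⁻⁵·A⁻¹·mol⁻¹; right is kg³·m⁶·s⁻⁷·A⁻³·mol⁻¹ — different.

No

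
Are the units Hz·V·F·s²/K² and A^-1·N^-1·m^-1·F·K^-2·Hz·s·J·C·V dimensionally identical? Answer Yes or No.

Yes

Left side:
  Hz = s⁻¹.
  V = kg·m²·s⁻³·A⁻¹.
  F = kg⁻¹·m⁻²·s⁴·A².
  Combining: Hz·V·K⁻²·F·s² = s⁻¹ · (kg·m²·s⁻³·A⁻¹) · K⁻² · (kg⁻¹·m⁻²·s⁴·A²) · s² = s²·A·K⁻².
Right side:
  N = kg·m/s² = kg·m·s⁻² (force = mass × acceleration).
  So N⁻¹ = kg⁻¹·m⁻¹·s².
  F = C/V (capacitance = charge per voltage),
      = A·s/(kg·m²·s⁻³·A⁻¹) (substituting C and V),
      = kg⁻¹·m⁻²·s⁴·A².
  Hz = 1/s = s⁻¹ (frequency is cycles per second).
  J = N·m (work = force × distance),
      = kg·m²·s⁻².
  C = A·s = s·A (charge = current × time).
  V = W/A (potential = power per current),
      = kg·m²·s⁻³·A⁻¹.
  Combining: A⁻¹·N⁻¹·m⁻¹·F·K⁻²·Hz·s·J·C·V = A⁻¹ · (kg⁻¹·m⁻¹·s²) · m⁻¹ · (kg⁻¹·m⁻²·s⁴·A²) · K⁻² · s⁻¹ · s · (kg·m²·s⁻²) · (s·A) · (kg·m²·s⁻³·A⁻¹) = s²·A·K⁻².
Both reduce to s²·A·K⁻².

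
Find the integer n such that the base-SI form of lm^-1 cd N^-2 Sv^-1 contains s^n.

lm = cd.
So lm⁻¹ = cd⁻¹.
N = kg·m·s⁻².
So N⁻² = kg⁻²·m⁻²·s⁴.
Sv = m²·s⁻².
So Sv⁻¹ = m⁻²·s².
Combining: lm⁻¹·cd·N⁻²·Sv⁻¹ = cd⁻¹ · cd · (kg⁻²·m⁻²·s⁴) · (m⁻²·s²) = kg⁻²·m⁻⁴·s⁶.
The exponent of s is 6.

6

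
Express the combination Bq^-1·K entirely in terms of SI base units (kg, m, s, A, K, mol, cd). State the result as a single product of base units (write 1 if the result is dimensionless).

s·K

Bq = 1/s = s⁻¹ (activity is decays per second).
So Bq⁻¹ = s.
Combining: Bq⁻¹·K = s · K = s·K.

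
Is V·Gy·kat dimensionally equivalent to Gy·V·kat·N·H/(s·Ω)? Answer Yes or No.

No

Left side:
  V = W/A (potential = power per current),
      = kg·m²·s⁻³·A⁻¹.
  Gy = J/kg (absorbed dose = energy per mass),
      = m²·s⁻².
  kat = mol/s = s⁻¹·mol (catalytic activity).
  Combining: V·Gy·kat = (kg·m²·s⁻³·A⁻¹) · (m²·s⁻²) · (s⁻¹·mol) = kg·m⁴·s⁻⁶·A⁻¹·mol.
Right side:
  Gy = m²·s⁻².
  V = kg·m²·s⁻³·A⁻¹.
  Ω = kg·m²·s⁻³·A⁻².
  So Ω⁻¹ = kg⁻¹·m⁻²·s³·A².
  kat = s⁻¹·mol.
  N = kg·m·s⁻².
  H = kg·m²·s⁻²·A⁻².
  Combining: Gy·V·s⁻¹·Ω⁻¹·kat·N·H = (m²·s⁻²) · (kg·m²·s⁻³·A⁻¹) · s⁻¹ · (kg⁻¹·m⁻²·s³·A²) · (s⁻¹·mol) · (kg·m·s⁻²) · (kg·m²·s⁻²·A⁻²) = kg²·m⁵·s⁻⁸·A⁻¹·mol.
Left is kg·m⁴·s⁻⁶·A⁻¹·mol; right is kg²·m⁵·s⁻⁸·A⁻¹·mol — different.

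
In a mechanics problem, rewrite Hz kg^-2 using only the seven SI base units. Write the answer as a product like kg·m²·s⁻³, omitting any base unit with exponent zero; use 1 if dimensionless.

Hz = 1/s = s⁻¹ (frequency is cycles per second).
Combining: Hz·kg⁻² = s⁻¹ · kg⁻² = kg⁻²·s⁻¹.

kg⁻²·s⁻¹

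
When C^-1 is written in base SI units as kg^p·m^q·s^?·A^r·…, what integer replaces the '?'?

-1

C = A·s = s·A (charge = current × time).
So C⁻¹ = s⁻¹·A⁻¹.
The exponent of s is -1.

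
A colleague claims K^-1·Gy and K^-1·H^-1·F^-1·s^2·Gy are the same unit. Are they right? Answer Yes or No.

Yes

Left side:
  Gy = J/kg (absorbed dose = energy per mass),
      = m²·s⁻².
  Combining: K⁻¹·Gy = K⁻¹ · (m²·s⁻²) = m²·s⁻²·K⁻¹.
Right side:
  H = kg·m²·s⁻²·A⁻².
  So H⁻¹ = kg⁻¹·m⁻²·s²·A².
  F = kg⁻¹·m⁻²·s⁴·A².
  So F⁻¹ = kg·m²·s⁻⁴·A⁻².
  Gy = m²·s⁻².
  Combining: K⁻¹·H⁻¹·F⁻¹·s²·Gy = K⁻¹ · (kg⁻¹·m⁻²·s²·A²) · (kg·m²·s⁻⁴·A⁻²) · s² · (m²·s⁻²) = m²·s⁻²·K⁻¹.
Both reduce to m²·s⁻²·K⁻¹.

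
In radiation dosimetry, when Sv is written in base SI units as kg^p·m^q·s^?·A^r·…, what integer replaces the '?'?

Sv = m²·s⁻².
The exponent of s is -2.

-2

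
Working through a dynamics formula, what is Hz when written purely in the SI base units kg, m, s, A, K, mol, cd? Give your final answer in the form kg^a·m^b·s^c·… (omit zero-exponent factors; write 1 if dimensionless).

s⁻¹

Hz = 1/s = s⁻¹ (frequency is cycles per second).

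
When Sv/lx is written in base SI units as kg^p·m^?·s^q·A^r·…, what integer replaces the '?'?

Sv = J/kg (equivalent dose = energy per mass),
    = m²·s⁻².
lx = lm/m² (illuminance = luminous flux per area),
    = m⁻²·cd.
So lx⁻¹ = m²·cd⁻¹.
Combining: Sv·lx⁻¹ = (m²·s⁻²) · (m²·cd⁻¹) = m⁴·s⁻²·cd⁻¹.
The exponent of m is 4.

4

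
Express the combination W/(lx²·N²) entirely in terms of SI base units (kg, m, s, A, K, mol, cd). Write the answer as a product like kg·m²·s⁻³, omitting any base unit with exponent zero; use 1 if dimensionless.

W = J/s (power = energy per time),
    = kg·m²·s⁻³.
lx = lm/m² (illuminance = luminous flux per area),
    = m⁻²·cd.
So lx⁻² = m⁴·cd⁻².
N = kg·m/s² = kg·m·s⁻² (force = mass × acceleration).
So N⁻² = kg⁻²·m⁻²·s⁴.
Combining: W·lx⁻²·N⁻² = (kg·m²·s⁻³) · (m⁴·cd⁻²) · (kg⁻²·m⁻²·s⁴) = kg⁻¹·m⁴·s·cd⁻².

kg⁻¹·m⁴·s·cd⁻²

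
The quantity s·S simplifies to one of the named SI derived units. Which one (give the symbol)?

S = 1/Ω (conductance is reciprocal resistance),
    = kg⁻¹·m⁻²·s³·A².
Combining: s·S = s · (kg⁻¹·m⁻²·s³·A²) = kg⁻¹·m⁻²·s⁴·A².
kg⁻¹·m⁻²·s⁴·A² is the base-SI form of the farad.

F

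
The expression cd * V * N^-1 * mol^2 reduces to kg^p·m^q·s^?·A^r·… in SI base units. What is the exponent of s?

V = kg·m²·s⁻³·A⁻¹.
N = kg·m·s⁻².
So N⁻¹ = kg⁻¹·m⁻¹·s².
Combining: cd·V·N⁻¹·mol² = cd · (kg·m²·s⁻³·A⁻¹) · (kg⁻¹·m⁻¹·s²) · mol² = m·s⁻¹·A⁻¹·mol²·cd.
The exponent of s is -1.

-1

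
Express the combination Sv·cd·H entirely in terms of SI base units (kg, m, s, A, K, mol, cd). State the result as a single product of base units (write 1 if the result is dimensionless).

kg·m⁴·s⁻⁴·A⁻²·cd

Sv = J/kg (equivalent dose = energy per mass),
    = m²·s⁻².
H = Wb/A (inductance = flux per current),
    = kg·m²·s⁻²·A⁻².
Combining: Sv·cd·H = (m²·s⁻²) · cd · (kg·m²·s⁻²·A⁻²) = kg·m⁴·s⁻⁴·A⁻²·cd.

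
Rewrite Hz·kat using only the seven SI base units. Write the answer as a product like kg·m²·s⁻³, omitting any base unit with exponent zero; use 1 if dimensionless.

s⁻²·mol

Hz = 1/s = s⁻¹ (frequency is cycles per second).
kat = mol/s = s⁻¹·mol (catalytic activity).
Combining: Hz·kat = s⁻¹ · (s⁻¹·mol) = s⁻²·mol.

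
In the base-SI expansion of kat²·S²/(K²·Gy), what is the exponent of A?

4

kat = s⁻¹·mol.
So kat² = s⁻²·mol².
Gy = m²·s⁻².
So Gy⁻¹ = m⁻²·s².
S = kg⁻¹·m⁻²·s³·A².
So S² = kg⁻²·m⁻⁴·s⁶·A⁴.
Combining: K⁻²·kat²·Gy⁻¹·S² = K⁻² · (s⁻²·mol²) · (m⁻²·s²) · (kg⁻²·m⁻⁴·s⁶·A⁴) = kg⁻²·m⁻⁶·s⁶·A⁴·K⁻²·mol².
The exponent of A is 4.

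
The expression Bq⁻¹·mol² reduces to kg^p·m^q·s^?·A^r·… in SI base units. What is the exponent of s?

Bq = 1/s = s⁻¹ (activity is decays per second).
So Bq⁻¹ = s.
Combining: Bq⁻¹·mol² = s · mol² = s·mol².
The exponent of s is 1.

1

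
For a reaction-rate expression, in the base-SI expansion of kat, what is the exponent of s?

kat = s⁻¹·mol.
The exponent of s is -1.

-1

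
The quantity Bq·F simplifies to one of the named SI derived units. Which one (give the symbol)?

Bq = 1/s = s⁻¹ (activity is decays per second).
F = C/V (capacitance = charge per voltage),
    = A·s/(kg·m²·s⁻³·A⁻¹) (substituting C and V),
    = kg⁻¹·m⁻²·s⁴·A².
Combining: Bq·F = s⁻¹ · (kg⁻¹·m⁻²·s⁴·A²) = kg⁻¹·m⁻²·s³·A².
kg⁻¹·m⁻²·s³·A² is the base-SI form of the siemens.

S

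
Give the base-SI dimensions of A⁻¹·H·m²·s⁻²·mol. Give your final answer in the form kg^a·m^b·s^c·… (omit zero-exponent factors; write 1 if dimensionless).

kg·m⁴·s⁻⁴·A⁻³·mol

H = Wb/A (inductance = flux per current),
    = kg·m²·s⁻²·A⁻².
Combining: A⁻¹·H·m²·s⁻²·mol = A⁻¹ · (kg·m²·s⁻²·A⁻²) · m² · s⁻² · mol = kg·m⁴·s⁻⁴·A⁻³·mol.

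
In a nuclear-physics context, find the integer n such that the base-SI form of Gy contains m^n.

2

Gy = J/kg (absorbed dose = energy per mass),
    = m²·s⁻².
The exponent of m is 2.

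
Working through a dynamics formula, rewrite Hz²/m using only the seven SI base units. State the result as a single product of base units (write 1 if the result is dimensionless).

Hz = 1/s = s⁻¹ (frequency is cycles per second).
So Hz² = s⁻².
Combining: Hz²·m⁻¹ = s⁻² · m⁻¹ = m⁻¹·s⁻².

m⁻¹·s⁻²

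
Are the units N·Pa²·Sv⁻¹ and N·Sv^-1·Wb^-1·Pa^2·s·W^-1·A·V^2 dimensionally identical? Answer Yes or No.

Left side:
  N = kg·m/s² = kg·m·s⁻² (force = mass × acceleration).
  Pa = N/m² (pressure = force per area),
      = kg·m⁻¹·s⁻².
  So Pa² = kg²·m⁻²·s⁻⁴.
  Sv = J/kg (equivalent dose = energy per mass),
      = m²·s⁻².
  So Sv⁻¹ = m⁻²·s².
  Combining: N·Pa²·Sv⁻¹ = (kg·m·s⁻²) · (kg²·m⁻²·s⁻⁴) · (m⁻²·s²) = kg³·m⁻³·s⁻⁴.
Right side:
  N = kg·m·s⁻².
  Sv = m²·s⁻².
  So Sv⁻¹ = m⁻²·s².
  Wb = kg·m²·s⁻²·A⁻¹.
  So Wb⁻¹ = kg⁻¹·m⁻²·s²·A.
  Pa = kg·m⁻¹·s⁻².
  So Pa² = kg²·m⁻²·s⁻⁴.
  W = kg·m²·s⁻³.
  So W⁻¹ = kg⁻¹·m⁻²·s³.
  V = kg·m²·s⁻³·A⁻¹.
  So V² = kg²·m⁴·s⁻⁶·A⁻².
  Combining: N·Sv⁻¹·Wb⁻¹·Pa²·s·W⁻¹·A·V² = (kg·m·s⁻²) · (m⁻²·s²) · (kg⁻¹·m⁻²·s²·A) · (kg²·m⁻²·s⁻⁴) · s · (kg⁻¹·m⁻²·s³) · A · (kg²·m⁴·s⁻⁶·A⁻²) = kg³·m⁻³·s⁻⁴.
Both reduce to kg³·m⁻³·s⁻⁴.

Yes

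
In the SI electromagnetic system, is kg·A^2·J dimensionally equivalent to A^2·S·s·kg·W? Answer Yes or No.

Left side:
  J = kg·m²·s⁻².
  Combining: kg·A²·J = kg · A² · (kg·m²·s⁻²) = kg²·m²·s⁻²·A².
Right side:
  S = kg⁻¹·m⁻²·s³·A².
  W = kg·m²·s⁻³.
  Combining: A²·S·s·kg·W = A² · (kg⁻¹·m⁻²·s³·A²) · s · kg · (kg·m²·s⁻³) = kg·s·A⁴.
Left is kg²·m²·s⁻²·A²; right is kg·s·A⁴ — different.

No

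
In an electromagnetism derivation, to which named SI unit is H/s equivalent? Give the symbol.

Ω

H = Wb/A (inductance = flux per current),
    = kg·m²·s⁻²·A⁻².
Combining: s⁻¹·H = s⁻¹ · (kg·m²·s⁻²·A⁻²) = kg·m²·s⁻³·A⁻².
kg·m²·s⁻³·A⁻² is the base-SI form of the ohm.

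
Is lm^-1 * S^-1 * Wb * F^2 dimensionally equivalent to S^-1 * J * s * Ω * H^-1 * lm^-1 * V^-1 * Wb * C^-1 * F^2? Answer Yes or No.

Yes

Left side:
  lm = cd.
  So lm⁻¹ = cd⁻¹.
  S = kg⁻¹·m⁻²·s³·A².
  So S⁻¹ = kg·m²·s⁻³·A⁻².
  Wb = kg·m²·s⁻²·A⁻¹.
  F = kg⁻¹·m⁻²·s⁴·A².
  So F² = kg⁻²·m⁻⁴·s⁸·A⁴.
  Combining: lm⁻¹·S⁻¹·Wb·F² = cd⁻¹ · (kg·m²·s⁻³·A⁻²) · (kg·m²·s⁻²·A⁻¹) · (kg⁻²·m⁻⁴·s⁸·A⁴) = s³·A·cd⁻¹.
Right side:
  S = kg⁻¹·m⁻²·s³·A².
  So S⁻¹ = kg·m²·s⁻³·A⁻².
  J = kg·m²·s⁻².
  Ω = kg·m²·s⁻³·A⁻².
  H = kg·m²·s⁻²·A⁻².
  So H⁻¹ = kg⁻¹·m⁻²·s²·A².
  lm = cd.
  So lm⁻¹ = cd⁻¹.
  V = kg·m²·s⁻³·A⁻¹.
  So V⁻¹ = kg⁻¹·m⁻²·s³·A.
  Wb = kg·m²·s⁻²·A⁻¹.
  C = s·A.
  So C⁻¹ = s⁻¹·A⁻¹.
  F = kg⁻¹·m⁻²·s⁴·A².
  So F² = kg⁻²·m⁻⁴·s⁸·A⁴.
  Combining: S⁻¹·J·s·Ω·H⁻¹·lm⁻¹·V⁻¹·Wb·C⁻¹·F² = (kg·m²·s⁻³·A⁻²) · (kg·m²·s⁻²) · s · (kg·m²·s⁻³·A⁻²) · (kg⁻¹·m⁻²·s²·A²) · cd⁻¹ · (kg⁻¹·m⁻²·s³·A) · (kg·m²·s⁻²·A⁻¹) · (s⁻¹·A⁻¹) · (kg⁻²·m⁻⁴·s⁸·A⁴) = s³·A·cd⁻¹.
Both reduce to s³·A·cd⁻¹.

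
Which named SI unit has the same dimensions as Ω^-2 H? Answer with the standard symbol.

F

Ω = kg·m²·s⁻³·A⁻².
So Ω⁻² = kg⁻²·m⁻⁴·s⁶·A⁴.
H = kg·m²·s⁻²·A⁻².
Combining: Ω⁻²·H = (kg⁻²·m⁻⁴·s⁶·A⁴) · (kg·m²·s⁻²·A⁻²) = kg⁻¹·m⁻²·s⁴·A².
kg⁻¹·m⁻²·s⁴·A² is the base-SI form of the farad.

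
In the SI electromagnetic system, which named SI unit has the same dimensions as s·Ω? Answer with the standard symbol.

H

Ω = V/A (resistance = voltage per current),
    = kg·m²·s⁻³·A⁻².
Combining: s·Ω = s · (kg·m²·s⁻³·A⁻²) = kg·m²·s⁻²·A⁻².
kg·m²·s⁻²·A⁻² is the base-SI form of the henry.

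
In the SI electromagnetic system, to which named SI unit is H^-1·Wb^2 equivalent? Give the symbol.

J

H = Wb/A (inductance = flux per current),
    = kg·m²·s⁻²·A⁻².
So H⁻¹ = kg⁻¹·m⁻²·s²·A².
Wb = V·s (flux: a volt is a weber per second),
    = kg·m²·s⁻²·A⁻¹.
So Wb² = kg²·m⁴·s⁻⁴·A⁻².
Combining: H⁻¹·Wb² = (kg⁻¹·m⁻²·s²·A²) · (kg²·m⁴·s⁻⁴·A⁻²) = kg·m²·s⁻².
kg·m²·s⁻² is the base-SI form of the joule.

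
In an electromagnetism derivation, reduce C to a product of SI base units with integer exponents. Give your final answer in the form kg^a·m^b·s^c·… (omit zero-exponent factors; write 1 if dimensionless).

C = A·s = s·A (charge = current × time).

s·A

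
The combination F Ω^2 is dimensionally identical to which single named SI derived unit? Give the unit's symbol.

H

F = C/V (capacitance = charge per voltage),
    = A·s/(kg·m²·s⁻³·A⁻¹) (substituting C and V),
    = kg⁻¹·m⁻²·s⁴·A².
Ω = V/A (resistance = voltage per current),
    = kg·m²·s⁻³·A⁻².
So Ω² = kg²·m⁴·s⁻⁶·A⁻⁴.
Combining: F·Ω² = (kg⁻¹·m⁻²·s⁴·A²) · (kg²·m⁴·s⁻⁶·A⁻⁴) = kg·m²·s⁻²·A⁻².
kg·m²·s⁻²·A⁻² is the base-SI form of the henry.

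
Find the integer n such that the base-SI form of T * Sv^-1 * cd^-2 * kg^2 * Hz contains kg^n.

3

T = Wb/m² (flux density = flux per area),
    = kg·s⁻²·A⁻¹.
Sv = J/kg (equivalent dose = energy per mass),
    = m²·s⁻².
So Sv⁻¹ = m⁻²·s².
Hz = 1/s = s⁻¹ (frequency is cycles per second).
Combining: T·Sv⁻¹·cd⁻²·kg²·Hz = (kg·s⁻²·A⁻¹) · (m⁻²·s²) · cd⁻² · kg² · s⁻¹ = kg³·m⁻²·s⁻¹·A⁻¹·cd⁻².
The exponent of kg is 3.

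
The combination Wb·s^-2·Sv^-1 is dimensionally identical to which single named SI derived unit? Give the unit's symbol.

Wb = V·s (flux: a volt is a weber per second),
    = kg·m²·s⁻²·A⁻¹.
Sv = J/kg (equivalent dose = energy per mass),
    = m²·s⁻².
So Sv⁻¹ = m⁻²·s².
Combining: Wb·s⁻²·Sv⁻¹ = (kg·m²·s⁻²·A⁻¹) · s⁻² · (m⁻²·s²) = kg·s⁻²·A⁻¹.
kg·s⁻²·A⁻¹ is the base-SI form of the tesla.

T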